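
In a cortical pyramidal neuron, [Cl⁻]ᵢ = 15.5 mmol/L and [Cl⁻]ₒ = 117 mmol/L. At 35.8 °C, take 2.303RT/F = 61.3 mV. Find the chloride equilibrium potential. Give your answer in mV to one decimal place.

E = (61.3/z) · log₁₀([Cl⁻]_out/[Cl⁻]_in) with z = -1.
For an anion, dividing by z = -1 reverses the sign.
= (61.3/-1) · log₁₀(117/15.5) = -61.30 · log₁₀(7.548)
= -61.30 · (0.8779) = -53.81 mV

-53.8 mV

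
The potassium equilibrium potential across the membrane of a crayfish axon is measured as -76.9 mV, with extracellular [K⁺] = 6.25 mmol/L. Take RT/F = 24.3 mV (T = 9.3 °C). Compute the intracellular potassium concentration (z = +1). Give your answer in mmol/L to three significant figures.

148 mmol/L

Nernst: E = (24.3/1) · ln([out]/[in]), so ln([out]/[in]) = -76.9 × 1 / 24.3 = -3.1646.
[out]/[in] = e^(-3.1646) = 0.04223.
[in] = 6.25 / 0.04223 = 148 mmol/L.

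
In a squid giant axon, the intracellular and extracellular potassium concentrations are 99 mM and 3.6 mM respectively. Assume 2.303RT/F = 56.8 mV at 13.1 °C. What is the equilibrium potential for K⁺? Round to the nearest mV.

-82 mV

E = (56.8/z) · log₁₀([K⁺]_out/[K⁺]_in) with z = +1.
= (56.8/1) · log₁₀(3.6/99) = 56.80 · log₁₀(0.03636)
= 56.80 · (-1.4393) = -81.75 mV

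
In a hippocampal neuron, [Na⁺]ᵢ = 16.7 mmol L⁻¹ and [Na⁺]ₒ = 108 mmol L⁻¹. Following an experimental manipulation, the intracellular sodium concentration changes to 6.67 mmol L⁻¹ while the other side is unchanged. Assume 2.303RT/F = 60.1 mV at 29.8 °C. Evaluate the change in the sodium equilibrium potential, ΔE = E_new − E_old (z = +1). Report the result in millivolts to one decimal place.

24.0 mV

E_old = (60.1/1)·log₁₀(108/16.7) = 48.72 mV
E_new = (60.1/1)·log₁₀(108/6.67) = 72.68 mV
ΔE = 72.68 − (48.72) = 23.96 mV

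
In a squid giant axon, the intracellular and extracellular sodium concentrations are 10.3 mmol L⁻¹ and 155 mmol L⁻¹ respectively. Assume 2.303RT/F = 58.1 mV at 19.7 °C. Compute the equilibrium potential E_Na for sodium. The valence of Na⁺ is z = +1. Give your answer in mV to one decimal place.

68.4 mV

E = (58.1/z) · log₁₀([Na⁺]_out/[Na⁺]_in) with z = +1.
= (58.1/1) · log₁₀(155/10.3) = 58.10 · log₁₀(15.05)
= 58.10 · (1.1775) = 68.41 mV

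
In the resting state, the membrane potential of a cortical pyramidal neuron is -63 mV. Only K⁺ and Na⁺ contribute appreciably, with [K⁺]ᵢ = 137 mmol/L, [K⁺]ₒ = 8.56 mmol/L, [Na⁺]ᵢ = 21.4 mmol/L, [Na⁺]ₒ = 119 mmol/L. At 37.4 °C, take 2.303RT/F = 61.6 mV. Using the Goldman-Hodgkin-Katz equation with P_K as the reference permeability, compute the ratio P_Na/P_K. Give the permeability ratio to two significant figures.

0.038

Let α = P_Na/P_K. GHK: Vm = 61.6·log₁₀[(Kₒ + α·Naₒ)/(Kᵢ + α·Naᵢ)].
10^(Vm/61.6) = 10^(-63.0/61.6) = 0.094901
So 0.094901·(Kᵢ + α·Naᵢ) = Kₒ + α·Naₒ → α = (0.094901·137.0 − 8.56) / (119.0 − 0.094901·21.4)
α = (13 − 8.56) / (119.0 − 2.031) = 4.441/117 = 0.03797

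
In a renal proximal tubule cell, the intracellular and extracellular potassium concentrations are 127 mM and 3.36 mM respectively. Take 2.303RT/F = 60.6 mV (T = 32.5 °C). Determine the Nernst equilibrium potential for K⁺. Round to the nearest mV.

-96 mV

E = (60.6/z) · log₁₀([K⁺]_out/[K⁺]_in) with z = +1.
= (60.6/1) · log₁₀(3.36/127) = 60.60 · log₁₀(0.02646)
= 60.60 · (-1.5775) = -95.59 mV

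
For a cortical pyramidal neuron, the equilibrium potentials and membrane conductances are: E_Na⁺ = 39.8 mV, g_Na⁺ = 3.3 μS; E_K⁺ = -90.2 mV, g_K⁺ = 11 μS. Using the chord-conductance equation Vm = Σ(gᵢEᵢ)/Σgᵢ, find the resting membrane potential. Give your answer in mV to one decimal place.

Σ gᵢEᵢ = 3.3·(39.8) + 11·(-90.2) = -860.86
Σ gᵢ = 3.3 + 11 = 14.3
Vm = -860.86 / 14.3 = -60.20 mV

-60.2 mV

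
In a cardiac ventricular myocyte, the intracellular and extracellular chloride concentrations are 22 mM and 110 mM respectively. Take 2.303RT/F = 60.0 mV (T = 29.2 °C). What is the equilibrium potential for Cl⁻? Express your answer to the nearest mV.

E = (60.0/z) · log₁₀([Cl⁻]_out/[Cl⁻]_in) with z = -1.
For an anion, dividing by z = -1 reverses the sign.
= (60.0/-1) · log₁₀(110/22) = -60.00 · log₁₀(5)
= -60.00 · (0.6990) = -41.94 mV

-42 mV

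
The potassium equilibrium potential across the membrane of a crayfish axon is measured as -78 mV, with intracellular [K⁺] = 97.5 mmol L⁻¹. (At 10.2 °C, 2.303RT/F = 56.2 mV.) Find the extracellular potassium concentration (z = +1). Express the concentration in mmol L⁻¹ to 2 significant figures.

4.0 mmol L⁻¹

Nernst: E = (56.2/1) · log₁₀([out]/[in]), so log₁₀([out]/[in]) = -78.0 × 1 / 56.2 = -1.3879.
[out]/[in] = 10^(-1.3879) = 0.04094.
[out] = 0.04094 × 97.5 = 3.991 mmol L⁻¹.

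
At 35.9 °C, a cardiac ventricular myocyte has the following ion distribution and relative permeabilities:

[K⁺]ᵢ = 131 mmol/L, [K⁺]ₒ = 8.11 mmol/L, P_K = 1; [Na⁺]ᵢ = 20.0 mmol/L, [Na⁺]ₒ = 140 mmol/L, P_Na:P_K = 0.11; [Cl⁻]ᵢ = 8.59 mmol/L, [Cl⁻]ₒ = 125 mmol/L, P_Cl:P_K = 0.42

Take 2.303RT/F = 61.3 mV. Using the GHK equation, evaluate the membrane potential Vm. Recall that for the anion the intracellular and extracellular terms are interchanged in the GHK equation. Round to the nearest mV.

Vm = 61.3 · log₁₀[(Σ P·[cation]ₒ + Σ P·[anion]ᵢ) / (Σ P·[cation]ᵢ + Σ P·[anion]ₒ)]
Numerator = 1×8.11 + 0.11×140 + 0.42×8.59 = 27.12
Denominator = 1×131 + 0.11×20.0 + 0.42×125 = 185.7
Vm = 61.3 · log₁₀(0.14603) = 61.3 × (-0.8356) = -51.22 mV

-51 mV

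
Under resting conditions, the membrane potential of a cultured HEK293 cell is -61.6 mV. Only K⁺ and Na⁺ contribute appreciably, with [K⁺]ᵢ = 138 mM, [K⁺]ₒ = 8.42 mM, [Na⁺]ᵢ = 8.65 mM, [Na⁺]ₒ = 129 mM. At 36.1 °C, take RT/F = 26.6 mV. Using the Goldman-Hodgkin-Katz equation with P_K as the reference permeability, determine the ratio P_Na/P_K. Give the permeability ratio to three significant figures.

Let α = P_Na/P_K. GHK: Vm = 26.6·ln[(Kₒ + α·Naₒ)/(Kᵢ + α·Naᵢ)].
e^(Vm/26.6) = e^(-61.6/26.6) = 0.098688
So 0.098688·(Kᵢ + α·Naᵢ) = Kₒ + α·Naₒ → α = (0.098688·138.0 − 8.42) / (129.0 − 0.098688·8.65)
α = (13.62 − 8.42) / (129.0 − 0.8537) = 5.199/128.1 = 0.04057

0.0406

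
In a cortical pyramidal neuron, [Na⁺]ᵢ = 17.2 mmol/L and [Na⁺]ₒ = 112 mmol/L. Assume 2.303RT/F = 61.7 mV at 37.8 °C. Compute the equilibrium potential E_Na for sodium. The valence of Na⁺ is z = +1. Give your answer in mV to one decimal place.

50.2 mV

E = (61.7/z) · log₁₀([Na⁺]_out/[Na⁺]_in) with z = +1.
= (61.7/1) · log₁₀(112/17.2) = 61.70 · log₁₀(6.512)
= 61.70 · (0.8137) = 50.20 mV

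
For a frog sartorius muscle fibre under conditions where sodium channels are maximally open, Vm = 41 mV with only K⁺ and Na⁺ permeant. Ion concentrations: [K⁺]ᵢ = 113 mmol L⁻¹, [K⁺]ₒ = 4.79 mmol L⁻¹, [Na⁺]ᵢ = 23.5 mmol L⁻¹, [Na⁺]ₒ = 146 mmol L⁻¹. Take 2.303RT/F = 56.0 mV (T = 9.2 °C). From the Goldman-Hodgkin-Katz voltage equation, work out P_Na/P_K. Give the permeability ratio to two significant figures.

32

Let α = P_Na/P_K. GHK: Vm = 56.0·log₁₀[(Kₒ + α·Naₒ)/(Kᵢ + α·Naᵢ)].
10^(Vm/56.0) = 10^(41.0/56.0) = 5.3969
So 5.3969·(Kᵢ + α·Naᵢ) = Kₒ + α·Naₒ → α = (5.3969·113.0 − 4.79) / (146.0 − 5.3969·23.5)
α = (609.8 − 4.79) / (146.0 − 126.8) = 605.1/19.17 = 31.56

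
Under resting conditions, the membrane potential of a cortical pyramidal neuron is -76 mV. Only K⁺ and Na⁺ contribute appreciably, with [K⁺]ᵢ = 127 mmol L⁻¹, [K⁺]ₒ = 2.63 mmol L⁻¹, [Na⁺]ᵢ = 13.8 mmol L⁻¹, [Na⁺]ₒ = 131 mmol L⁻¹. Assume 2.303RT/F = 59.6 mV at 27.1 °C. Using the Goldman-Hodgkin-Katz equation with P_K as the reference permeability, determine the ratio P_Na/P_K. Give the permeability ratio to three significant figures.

Let α = P_Na/P_K. GHK: Vm = 59.6·log₁₀[(Kₒ + α·Naₒ)/(Kᵢ + α·Naᵢ)].
10^(Vm/59.6) = 10^(-76.0/59.6) = 0.053068
So 0.053068·(Kᵢ + α·Naᵢ) = Kₒ + α·Naₒ → α = (0.053068·127.0 − 2.63) / (131.0 − 0.053068·13.8)
α = (6.74 − 2.63) / (131.0 − 0.7323) = 4.11/130.3 = 0.03155

0.0315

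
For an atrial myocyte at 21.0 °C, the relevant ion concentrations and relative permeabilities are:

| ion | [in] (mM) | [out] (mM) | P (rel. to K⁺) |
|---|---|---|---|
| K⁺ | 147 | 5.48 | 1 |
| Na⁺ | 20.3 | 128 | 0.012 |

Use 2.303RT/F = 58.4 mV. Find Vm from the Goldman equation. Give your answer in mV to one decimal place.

-77.2 mV

Vm = 58.4 · log₁₀[(Σ P·[cation]ₒ + Σ P·[anion]ᵢ) / (Σ P·[cation]ᵢ + Σ P·[anion]ₒ)]
Numerator = 1×5.48 + 0.012×128 = 7.016
Denominator = 1×147 + 0.012×20.3 = 147.2
Vm = 58.4 · log₁₀(0.047649) = 58.4 × (-1.3219) = -77.20 mV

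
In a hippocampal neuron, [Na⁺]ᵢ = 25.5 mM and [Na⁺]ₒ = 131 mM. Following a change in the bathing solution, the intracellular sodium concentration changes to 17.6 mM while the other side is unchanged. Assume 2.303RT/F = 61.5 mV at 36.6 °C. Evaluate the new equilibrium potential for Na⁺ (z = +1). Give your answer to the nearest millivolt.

After the shift: [Na⁺]_out = 131, [Na⁺]_in = 17.6 mM.
E_new = (61.5/1)·log₁₀(131/17.6) = 61.50 · (0.8718) = 53.61 mV

54 mV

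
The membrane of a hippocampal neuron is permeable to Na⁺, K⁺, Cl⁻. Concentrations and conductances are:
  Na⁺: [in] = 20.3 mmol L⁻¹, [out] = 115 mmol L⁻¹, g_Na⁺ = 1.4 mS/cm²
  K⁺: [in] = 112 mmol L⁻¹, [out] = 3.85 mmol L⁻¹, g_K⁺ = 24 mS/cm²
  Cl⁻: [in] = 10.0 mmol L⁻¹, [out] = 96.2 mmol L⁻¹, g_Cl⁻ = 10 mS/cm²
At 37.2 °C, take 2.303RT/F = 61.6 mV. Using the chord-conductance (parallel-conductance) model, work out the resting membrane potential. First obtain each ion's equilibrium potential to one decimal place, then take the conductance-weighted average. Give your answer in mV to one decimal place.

-76.4 mV

E_Na⁺ = (61.6/1)·log₁₀(115/20.3) = 46.4 mV
E_K⁺ = (61.6/1)·log₁₀(3.85/112) = -90.2 mV
E_Cl⁻ = (61.6/-1)·log₁₀(96.2/10.0) = -60.6 mV
Vm = (Σ gᵢEᵢ)/(Σ gᵢ) = (1.4·46.4 + 24·-90.2 + 10·-60.6) / (1.4 + 24 + 10)
= -2705.84 / 35.4 = -76.44 mV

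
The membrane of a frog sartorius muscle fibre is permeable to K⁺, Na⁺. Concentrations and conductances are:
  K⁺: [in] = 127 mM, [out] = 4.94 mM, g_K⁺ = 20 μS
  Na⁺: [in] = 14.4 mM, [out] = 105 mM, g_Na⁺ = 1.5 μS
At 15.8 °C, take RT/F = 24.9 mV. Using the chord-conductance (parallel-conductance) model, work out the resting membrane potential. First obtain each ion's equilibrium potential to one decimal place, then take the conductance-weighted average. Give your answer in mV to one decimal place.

-71.7 mV

E_K⁺ = (24.9/1)·ln(4.94/127) = -80.8 mV
E_Na⁺ = (24.9/1)·ln(105/14.4) = 49.5 mV
Vm = (Σ gᵢEᵢ)/(Σ gᵢ) = (20·-80.8 + 1.5·49.5) / (20 + 1.5)
= -1541.75 / 21.5 = -71.71 mV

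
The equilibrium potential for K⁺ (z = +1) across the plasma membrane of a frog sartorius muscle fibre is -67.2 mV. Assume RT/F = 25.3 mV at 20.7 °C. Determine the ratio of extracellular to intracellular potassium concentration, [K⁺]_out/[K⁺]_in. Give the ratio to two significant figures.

ln([out]/[in]) = E·z/(25.3) = -67.2 × 1 / 25.3 = -2.6561
[out]/[in] = e^(-2.6561) = 0.07022

0.070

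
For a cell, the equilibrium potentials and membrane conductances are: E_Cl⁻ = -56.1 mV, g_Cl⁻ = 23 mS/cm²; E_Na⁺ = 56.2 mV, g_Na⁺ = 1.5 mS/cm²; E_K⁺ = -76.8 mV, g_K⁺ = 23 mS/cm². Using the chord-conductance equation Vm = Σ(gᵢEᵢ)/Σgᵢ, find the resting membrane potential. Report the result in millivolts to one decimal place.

Σ gᵢEᵢ = 23·(-56.1) + 1.5·(56.2) + 23·(-76.8) = -2972.40
Σ gᵢ = 23 + 1.5 + 23 = 47.5
Vm = -2972.40 / 47.5 = -62.58 mV

-62.6 mV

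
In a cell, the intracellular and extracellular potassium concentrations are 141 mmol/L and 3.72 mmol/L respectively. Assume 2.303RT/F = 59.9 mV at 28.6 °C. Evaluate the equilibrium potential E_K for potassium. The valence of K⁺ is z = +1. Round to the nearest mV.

-95 mV

E = (59.9/z) · log₁₀([K⁺]_out/[K⁺]_in) with z = +1.
= (59.9/1) · log₁₀(3.72/141) = 59.90 · log₁₀(0.02638)
= 59.90 · (-1.5787) = -94.56 mV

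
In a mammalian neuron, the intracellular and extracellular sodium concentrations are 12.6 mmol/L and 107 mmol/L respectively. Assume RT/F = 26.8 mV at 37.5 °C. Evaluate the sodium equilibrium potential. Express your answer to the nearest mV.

E = (26.8/z) · ln([Na⁺]_out/[Na⁺]_in) with z = +1.
= (26.8/1) · ln(107/12.6) = 26.80 · ln(8.492)
= 26.80 · (2.1391) = 57.33 mV

57 mV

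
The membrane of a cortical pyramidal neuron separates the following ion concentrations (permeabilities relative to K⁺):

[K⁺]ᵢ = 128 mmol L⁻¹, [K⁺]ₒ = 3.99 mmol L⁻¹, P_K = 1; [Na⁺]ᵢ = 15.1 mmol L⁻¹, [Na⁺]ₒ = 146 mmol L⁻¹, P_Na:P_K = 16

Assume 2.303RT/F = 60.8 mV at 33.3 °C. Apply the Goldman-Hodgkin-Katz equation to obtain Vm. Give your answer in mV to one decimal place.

48.7 mV

Vm = 60.8 · log₁₀[(Σ P·[cation]ₒ + Σ P·[anion]ᵢ) / (Σ P·[cation]ᵢ + Σ P·[anion]ₒ)]
Numerator = 1×3.99 + 16×146 = 2340
Denominator = 1×128 + 16×15.1 = 369.6
Vm = 60.8 · log₁₀(6.3311) = 60.8 × (0.8015) = 48.73 mV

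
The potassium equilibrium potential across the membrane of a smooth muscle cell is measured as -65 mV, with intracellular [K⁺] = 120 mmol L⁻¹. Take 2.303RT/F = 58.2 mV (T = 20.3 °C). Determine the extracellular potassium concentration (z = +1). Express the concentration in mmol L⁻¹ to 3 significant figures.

9.17 mmol L⁻¹

Nernst: E = (58.2/1) · log₁₀([out]/[in]), so log₁₀([out]/[in]) = -65.0 × 1 / 58.2 = -1.1168.
[out]/[in] = 10^(-1.1168) = 0.07641.
[out] = 0.07641 × 120 = 9.169 mmol L⁻¹.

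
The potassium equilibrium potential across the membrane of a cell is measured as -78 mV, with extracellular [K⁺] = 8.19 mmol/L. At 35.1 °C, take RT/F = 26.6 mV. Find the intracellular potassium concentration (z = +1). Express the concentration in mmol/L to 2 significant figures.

150 mmol/L

Nernst: E = (26.6/1) · ln([out]/[in]), so ln([out]/[in]) = -78.0 × 1 / 26.6 = -2.9323.
[out]/[in] = e^(-2.9323) = 0.05327.
[in] = 8.19 / 0.05327 = 153.7 mmol/L.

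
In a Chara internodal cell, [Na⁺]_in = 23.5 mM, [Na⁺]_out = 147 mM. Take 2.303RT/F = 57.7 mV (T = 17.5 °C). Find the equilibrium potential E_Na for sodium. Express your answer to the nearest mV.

46 mV

E = (57.7/z) · log₁₀([Na⁺]_out/[Na⁺]_in) with z = +1.
= (57.7/1) · log₁₀(147/23.5) = 57.70 · log₁₀(6.255)
= 57.70 · (0.7962) = 45.94 mV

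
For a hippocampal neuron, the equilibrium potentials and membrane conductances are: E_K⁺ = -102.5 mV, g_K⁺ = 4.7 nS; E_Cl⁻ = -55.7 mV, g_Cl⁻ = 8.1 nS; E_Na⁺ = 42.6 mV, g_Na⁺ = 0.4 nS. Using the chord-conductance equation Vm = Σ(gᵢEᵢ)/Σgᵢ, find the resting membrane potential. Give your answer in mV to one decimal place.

-69.4 mV

Σ gᵢEᵢ = 4.7·(-102.5) + 8.1·(-55.7) + 0.4·(42.6) = -915.88
Σ gᵢ = 4.7 + 8.1 + 0.4 = 13.2
Vm = -915.88 / 13.2 = -69.38 mV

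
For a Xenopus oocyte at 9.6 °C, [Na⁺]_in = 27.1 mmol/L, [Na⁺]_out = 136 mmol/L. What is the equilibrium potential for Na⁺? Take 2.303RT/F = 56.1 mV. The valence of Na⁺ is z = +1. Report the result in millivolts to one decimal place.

E = (56.1/z) · log₁₀([Na⁺]_out/[Na⁺]_in) with z = +1.
= (56.1/1) · log₁₀(136/27.1) = 56.10 · log₁₀(5.018)
= 56.10 · (0.7006) = 39.30 mV

39.3 mV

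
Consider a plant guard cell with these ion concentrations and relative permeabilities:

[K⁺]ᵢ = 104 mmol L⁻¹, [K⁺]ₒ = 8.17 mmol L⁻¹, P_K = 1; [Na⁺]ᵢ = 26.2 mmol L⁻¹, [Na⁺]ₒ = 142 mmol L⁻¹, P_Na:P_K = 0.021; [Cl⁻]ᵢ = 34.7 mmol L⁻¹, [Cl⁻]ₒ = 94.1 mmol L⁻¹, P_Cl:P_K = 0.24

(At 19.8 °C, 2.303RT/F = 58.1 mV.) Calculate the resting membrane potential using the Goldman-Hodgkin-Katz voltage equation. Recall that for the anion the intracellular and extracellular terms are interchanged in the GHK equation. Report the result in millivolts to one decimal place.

-47.3 mV

Vm = 58.1 · log₁₀[(Σ P·[cation]ₒ + Σ P·[anion]ᵢ) / (Σ P·[cation]ᵢ + Σ P·[anion]ₒ)]
Numerator = 1×8.17 + 0.021×142 + 0.24×34.7 = 19.48
Denominator = 1×104 + 0.021×26.2 + 0.24×94.1 = 127.1
Vm = 58.1 · log₁₀(0.15322) = 58.1 × (-0.8147) = -47.33 mV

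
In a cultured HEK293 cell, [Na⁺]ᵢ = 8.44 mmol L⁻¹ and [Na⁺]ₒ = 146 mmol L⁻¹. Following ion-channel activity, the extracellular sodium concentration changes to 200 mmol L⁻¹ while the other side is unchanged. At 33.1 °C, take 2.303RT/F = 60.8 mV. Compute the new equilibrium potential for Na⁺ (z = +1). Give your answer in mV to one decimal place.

83.6 mV

After the shift: [Na⁺]_out = 200, [Na⁺]_in = 8.44 mmol L⁻¹.
E_new = (60.8/1)·log₁₀(200/8.44) = 60.80 · (1.3747) = 83.58 mV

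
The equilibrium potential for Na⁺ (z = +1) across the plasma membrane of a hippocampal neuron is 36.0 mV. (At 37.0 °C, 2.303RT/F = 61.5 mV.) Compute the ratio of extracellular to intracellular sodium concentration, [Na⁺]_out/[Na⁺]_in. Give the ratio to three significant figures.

log₁₀([out]/[in]) = E·z/(61.5) = 36.0 × 1 / 61.5 = 0.5854
[out]/[in] = 10^(0.5854) = 3.849

3.85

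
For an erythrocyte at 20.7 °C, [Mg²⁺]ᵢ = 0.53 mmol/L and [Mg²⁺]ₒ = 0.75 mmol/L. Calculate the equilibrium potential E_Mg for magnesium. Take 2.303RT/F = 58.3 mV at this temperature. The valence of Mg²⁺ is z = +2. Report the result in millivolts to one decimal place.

E = (58.3/z) · log₁₀([Mg²⁺]_out/[Mg²⁺]_in) with z = +2.
= (58.3/2) · log₁₀(0.75/0.53) = 29.15 · log₁₀(1.415)
= 29.15 · (0.1508) = 4.40 mV

4.4 mV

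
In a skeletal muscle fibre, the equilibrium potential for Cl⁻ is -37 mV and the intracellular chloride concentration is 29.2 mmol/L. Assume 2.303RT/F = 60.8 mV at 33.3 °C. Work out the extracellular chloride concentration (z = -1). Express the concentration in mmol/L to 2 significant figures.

Nernst: E = (60.8/-1) · log₁₀([out]/[in]), so log₁₀([out]/[in]) = -37.0 × -1 / 60.8 = 0.6086.
[out]/[in] = 10^(0.6086) = 4.06.
[out] = 4.06 × 29.2 = 118.6 mmol/L.

120 mmol/L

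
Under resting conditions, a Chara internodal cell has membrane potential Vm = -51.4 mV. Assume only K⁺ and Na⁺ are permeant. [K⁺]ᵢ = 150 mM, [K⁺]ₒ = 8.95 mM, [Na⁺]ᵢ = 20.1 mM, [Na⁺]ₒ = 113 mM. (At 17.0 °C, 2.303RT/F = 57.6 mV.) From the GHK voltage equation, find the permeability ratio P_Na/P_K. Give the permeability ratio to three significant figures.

Let α = P_Na/P_K. GHK: Vm = 57.6·log₁₀[(Kₒ + α·Naₒ)/(Kᵢ + α·Naᵢ)].
10^(Vm/57.6) = 10^(-51.4/57.6) = 0.12813
So 0.12813·(Kᵢ + α·Naᵢ) = Kₒ + α·Naₒ → α = (0.12813·150.0 − 8.95) / (113.0 − 0.12813·20.1)
α = (19.22 − 8.95) / (113.0 − 2.575) = 10.27/110.4 = 0.093

0.0930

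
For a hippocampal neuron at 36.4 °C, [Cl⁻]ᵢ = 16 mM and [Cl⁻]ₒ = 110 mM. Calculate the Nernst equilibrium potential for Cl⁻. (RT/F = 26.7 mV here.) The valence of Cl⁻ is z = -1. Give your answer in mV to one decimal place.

E = (26.7/z) · ln([Cl⁻]_out/[Cl⁻]_in) with z = -1.
For an anion, dividing by z = -1 reverses the sign.
= (26.7/-1) · ln(110/16) = -26.70 · ln(6.875)
= -26.70 · (1.9279) = -51.47 mV

-51.5 mV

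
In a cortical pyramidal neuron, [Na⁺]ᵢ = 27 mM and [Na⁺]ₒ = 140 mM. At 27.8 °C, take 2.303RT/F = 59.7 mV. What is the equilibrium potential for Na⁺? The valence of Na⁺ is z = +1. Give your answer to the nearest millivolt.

E = (59.7/z) · log₁₀([Na⁺]_out/[Na⁺]_in) with z = +1.
= (59.7/1) · log₁₀(140/27) = 59.70 · log₁₀(5.185)
= 59.70 · (0.7148) = 42.67 mV

43 mV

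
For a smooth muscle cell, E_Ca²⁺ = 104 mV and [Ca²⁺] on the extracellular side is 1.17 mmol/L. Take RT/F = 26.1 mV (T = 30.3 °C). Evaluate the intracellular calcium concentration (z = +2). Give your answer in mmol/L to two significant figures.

Nernst: E = (26.1/2) · ln([out]/[in]), so ln([out]/[in]) = 104.0 × 2 / 26.1 = 7.9693.
[out]/[in] = e^(7.9693) = 2891.
[in] = 1.17 / 2891 = 0.0004047 mmol/L.

0.00040 mmol/L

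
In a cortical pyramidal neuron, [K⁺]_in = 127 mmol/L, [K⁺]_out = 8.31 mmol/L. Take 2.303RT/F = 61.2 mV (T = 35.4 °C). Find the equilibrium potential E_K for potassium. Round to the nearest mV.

-72 mV

E = (61.2/z) · log₁₀([K⁺]_out/[K⁺]_in) with z = +1.
= (61.2/1) · log₁₀(8.31/127) = 61.20 · log₁₀(0.06543)
= 61.20 · (-1.1842) = -72.47 mV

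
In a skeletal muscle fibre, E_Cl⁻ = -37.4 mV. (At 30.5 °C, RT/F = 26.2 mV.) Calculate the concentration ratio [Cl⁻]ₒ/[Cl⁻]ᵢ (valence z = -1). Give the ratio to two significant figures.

ln([out]/[in]) = E·z/(26.2) = -37.4 × -1 / 26.2 = 1.4275
[out]/[in] = e^(1.4275) = 4.168

4.2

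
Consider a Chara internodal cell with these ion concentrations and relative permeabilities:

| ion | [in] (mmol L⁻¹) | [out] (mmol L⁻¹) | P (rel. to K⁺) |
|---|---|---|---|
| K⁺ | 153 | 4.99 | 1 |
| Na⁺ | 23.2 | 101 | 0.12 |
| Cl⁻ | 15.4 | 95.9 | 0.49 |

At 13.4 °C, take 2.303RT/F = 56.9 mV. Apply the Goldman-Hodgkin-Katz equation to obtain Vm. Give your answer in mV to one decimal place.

Vm = 56.9 · log₁₀[(Σ P·[cation]ₒ + Σ P·[anion]ᵢ) / (Σ P·[cation]ᵢ + Σ P·[anion]ₒ)]
Numerator = 1×4.99 + 0.12×101 + 0.49×15.4 = 24.66
Denominator = 1×153 + 0.12×23.2 + 0.49×95.9 = 202.8
Vm = 56.9 · log₁₀(0.12159) = 56.9 × (-0.9151) = -52.07 mV

-52.1 mV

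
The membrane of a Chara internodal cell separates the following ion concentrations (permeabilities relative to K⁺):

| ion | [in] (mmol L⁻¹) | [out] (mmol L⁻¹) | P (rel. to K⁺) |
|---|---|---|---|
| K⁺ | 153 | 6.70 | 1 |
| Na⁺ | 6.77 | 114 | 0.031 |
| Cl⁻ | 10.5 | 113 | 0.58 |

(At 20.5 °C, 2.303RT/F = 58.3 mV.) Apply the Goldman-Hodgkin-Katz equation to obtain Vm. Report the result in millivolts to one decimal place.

Vm = 58.3 · log₁₀[(Σ P·[cation]ₒ + Σ P·[anion]ᵢ) / (Σ P·[cation]ᵢ + Σ P·[anion]ₒ)]
Numerator = 1×6.70 + 0.031×114 + 0.58×10.5 = 16.32
Denominator = 1×153 + 0.031×6.77 + 0.58×113 = 218.7
Vm = 58.3 · log₁₀(0.074624) = 58.3 × (-1.1271) = -65.71 mV

-65.7 mV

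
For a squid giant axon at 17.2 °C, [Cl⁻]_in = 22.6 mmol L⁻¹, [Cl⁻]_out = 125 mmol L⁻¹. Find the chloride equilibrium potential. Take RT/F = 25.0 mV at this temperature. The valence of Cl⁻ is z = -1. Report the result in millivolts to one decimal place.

-42.8 mV

E = (25.0/z) · ln([Cl⁻]_out/[Cl⁻]_in) with z = -1.
For an anion, dividing by z = -1 reverses the sign.
= (25.0/-1) · ln(125/22.6) = -25.00 · ln(5.531)
= -25.00 · (1.7104) = -42.76 mV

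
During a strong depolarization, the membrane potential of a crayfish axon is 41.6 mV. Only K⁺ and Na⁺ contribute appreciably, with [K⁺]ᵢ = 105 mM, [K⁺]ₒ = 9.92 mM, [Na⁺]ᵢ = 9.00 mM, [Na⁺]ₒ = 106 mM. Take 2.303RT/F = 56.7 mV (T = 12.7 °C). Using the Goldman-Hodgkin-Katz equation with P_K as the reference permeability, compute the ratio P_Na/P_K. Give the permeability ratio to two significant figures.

9.8

Let α = P_Na/P_K. GHK: Vm = 56.7·log₁₀[(Kₒ + α·Naₒ)/(Kᵢ + α·Naᵢ)].
10^(Vm/56.7) = 10^(41.6/56.7) = 5.4161
So 5.4161·(Kᵢ + α·Naᵢ) = Kₒ + α·Naₒ → α = (5.4161·105.0 − 9.92) / (106.0 − 5.4161·9.0)
α = (568.7 − 9.92) / (106.0 − 48.74) = 558.8/57.26 = 9.759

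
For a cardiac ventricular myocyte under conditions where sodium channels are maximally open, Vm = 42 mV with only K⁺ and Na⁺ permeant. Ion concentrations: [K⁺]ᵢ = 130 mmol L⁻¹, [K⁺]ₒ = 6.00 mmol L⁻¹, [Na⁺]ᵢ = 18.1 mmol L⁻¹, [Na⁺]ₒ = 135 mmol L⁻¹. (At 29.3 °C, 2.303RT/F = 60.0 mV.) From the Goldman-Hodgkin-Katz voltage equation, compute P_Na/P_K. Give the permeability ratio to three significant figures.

14.6

Let α = P_Na/P_K. GHK: Vm = 60.0·log₁₀[(Kₒ + α·Naₒ)/(Kᵢ + α·Naᵢ)].
10^(Vm/60.0) = 10^(42.0/60.0) = 5.0119
So 5.0119·(Kᵢ + α·Naᵢ) = Kₒ + α·Naₒ → α = (5.0119·130.0 − 6.0) / (135.0 − 5.0119·18.1)
α = (651.5 − 6.0) / (135.0 − 90.71) = 645.5/44.29 = 14.58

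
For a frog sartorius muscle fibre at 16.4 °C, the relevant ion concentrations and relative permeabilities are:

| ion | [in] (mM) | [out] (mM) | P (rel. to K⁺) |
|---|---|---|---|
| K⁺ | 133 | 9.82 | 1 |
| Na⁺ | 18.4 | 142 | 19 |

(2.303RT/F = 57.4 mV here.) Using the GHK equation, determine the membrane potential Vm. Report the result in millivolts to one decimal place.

Vm = 57.4 · log₁₀[(Σ P·[cation]ₒ + Σ P·[anion]ᵢ) / (Σ P·[cation]ᵢ + Σ P·[anion]ₒ)]
Numerator = 1×9.82 + 19×142 = 2708
Denominator = 1×133 + 19×18.4 = 482.6
Vm = 57.4 · log₁₀(5.6109) = 57.4 × (0.7490) = 42.99 mV

43.0 mV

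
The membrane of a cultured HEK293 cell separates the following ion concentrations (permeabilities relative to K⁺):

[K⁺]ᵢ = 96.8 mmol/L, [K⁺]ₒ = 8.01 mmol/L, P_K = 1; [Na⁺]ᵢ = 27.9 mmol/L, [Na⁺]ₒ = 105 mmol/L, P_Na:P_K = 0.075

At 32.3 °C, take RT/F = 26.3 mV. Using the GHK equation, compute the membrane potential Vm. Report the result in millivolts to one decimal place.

-48.1 mV

Vm = 26.3 · ln[(Σ P·[cation]ₒ + Σ P·[anion]ᵢ) / (Σ P·[cation]ᵢ + Σ P·[anion]ₒ)]
Numerator = 1×8.01 + 0.075×105 = 15.88
Denominator = 1×96.8 + 0.075×27.9 = 98.89
Vm = 26.3 · ln(0.16063) = 26.3 × (-1.8287) = -48.09 mV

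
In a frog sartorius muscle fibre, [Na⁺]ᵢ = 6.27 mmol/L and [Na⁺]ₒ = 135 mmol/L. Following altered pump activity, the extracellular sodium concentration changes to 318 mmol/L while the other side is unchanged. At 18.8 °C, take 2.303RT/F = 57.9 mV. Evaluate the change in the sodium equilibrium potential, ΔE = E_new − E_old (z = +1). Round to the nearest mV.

E_old = (57.9/1)·log₁₀(135/6.27) = 77.18 mV
E_new = (57.9/1)·log₁₀(318/6.27) = 98.73 mV
ΔE = 98.73 − (77.18) = 21.54 mV

22 mV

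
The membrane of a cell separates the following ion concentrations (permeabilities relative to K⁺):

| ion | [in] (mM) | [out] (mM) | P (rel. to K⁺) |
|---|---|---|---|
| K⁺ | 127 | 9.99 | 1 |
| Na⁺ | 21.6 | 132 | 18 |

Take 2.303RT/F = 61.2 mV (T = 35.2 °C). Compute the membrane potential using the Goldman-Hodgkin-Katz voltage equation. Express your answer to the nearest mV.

41 mV

Vm = 61.2 · log₁₀[(Σ P·[cation]ₒ + Σ P·[anion]ᵢ) / (Σ P·[cation]ᵢ + Σ P·[anion]ₒ)]
Numerator = 1×9.99 + 18×132 = 2386
Denominator = 1×127 + 18×21.6 = 515.8
Vm = 61.2 · log₁₀(4.6258) = 61.2 × (0.6652) = 40.71 mV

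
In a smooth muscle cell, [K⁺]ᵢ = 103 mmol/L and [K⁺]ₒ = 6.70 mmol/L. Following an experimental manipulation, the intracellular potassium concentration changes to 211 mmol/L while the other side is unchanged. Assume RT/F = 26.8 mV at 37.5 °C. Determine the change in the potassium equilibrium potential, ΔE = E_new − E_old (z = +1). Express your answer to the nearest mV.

E_old = (26.8/1)·ln(6.70/103) = -73.23 mV
E_new = (26.8/1)·ln(6.70/211) = -92.45 mV
ΔE = -92.45 − (-73.23) = -19.22 mV

-19 mV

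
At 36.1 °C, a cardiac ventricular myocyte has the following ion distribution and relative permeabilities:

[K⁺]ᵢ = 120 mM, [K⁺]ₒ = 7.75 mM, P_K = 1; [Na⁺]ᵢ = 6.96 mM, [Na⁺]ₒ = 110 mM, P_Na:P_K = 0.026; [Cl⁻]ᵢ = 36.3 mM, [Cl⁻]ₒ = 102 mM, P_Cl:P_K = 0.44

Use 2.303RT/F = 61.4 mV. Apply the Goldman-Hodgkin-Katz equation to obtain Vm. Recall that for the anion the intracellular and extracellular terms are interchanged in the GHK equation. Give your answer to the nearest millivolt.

-49 mV

Vm = 61.4 · log₁₀[(Σ P·[cation]ₒ + Σ P·[anion]ᵢ) / (Σ P·[cation]ᵢ + Σ P·[anion]ₒ)]
Numerator = 1×7.75 + 0.026×110 + 0.44×36.3 = 26.58
Denominator = 1×120 + 0.026×6.96 + 0.44×102 = 165.1
Vm = 61.4 · log₁₀(0.16104) = 61.4 × (-0.7931) = -48.69 mV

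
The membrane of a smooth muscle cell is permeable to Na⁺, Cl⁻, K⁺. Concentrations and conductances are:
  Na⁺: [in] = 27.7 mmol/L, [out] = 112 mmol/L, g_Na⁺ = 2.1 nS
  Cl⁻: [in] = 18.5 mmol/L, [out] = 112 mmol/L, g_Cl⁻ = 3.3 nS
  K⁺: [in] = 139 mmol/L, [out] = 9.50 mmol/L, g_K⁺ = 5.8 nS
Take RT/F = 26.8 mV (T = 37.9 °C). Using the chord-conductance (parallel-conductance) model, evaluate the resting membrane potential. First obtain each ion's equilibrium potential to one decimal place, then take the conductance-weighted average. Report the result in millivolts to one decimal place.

E_Na⁺ = (26.8/1)·ln(112/27.7) = 37.4 mV
E_Cl⁻ = (26.8/-1)·ln(112/18.5) = -48.3 mV
E_K⁺ = (26.8/1)·ln(9.50/139) = -71.9 mV
Vm = (Σ gᵢEᵢ)/(Σ gᵢ) = (2.1·37.4 + 3.3·-48.3 + 5.8·-71.9) / (2.1 + 3.3 + 5.8)
= -497.87 / 11.2 = -44.45 mV

-44.5 mV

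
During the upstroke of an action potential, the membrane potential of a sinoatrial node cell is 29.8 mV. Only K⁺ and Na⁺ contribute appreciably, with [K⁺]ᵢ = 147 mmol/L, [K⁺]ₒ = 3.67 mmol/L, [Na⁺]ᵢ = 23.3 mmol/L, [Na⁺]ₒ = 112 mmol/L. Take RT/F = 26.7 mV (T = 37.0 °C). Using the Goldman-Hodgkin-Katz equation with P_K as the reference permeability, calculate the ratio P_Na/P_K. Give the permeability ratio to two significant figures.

Let α = P_Na/P_K. GHK: Vm = 26.7·ln[(Kₒ + α·Naₒ)/(Kᵢ + α·Naᵢ)].
e^(Vm/26.7) = e^(29.8/26.7) = 3.0529
So 3.0529·(Kᵢ + α·Naᵢ) = Kₒ + α·Naₒ → α = (3.0529·147.0 − 3.67) / (112.0 − 3.0529·23.3)
α = (448.8 − 3.67) / (112.0 − 71.13) = 445.1/40.87 = 10.89

11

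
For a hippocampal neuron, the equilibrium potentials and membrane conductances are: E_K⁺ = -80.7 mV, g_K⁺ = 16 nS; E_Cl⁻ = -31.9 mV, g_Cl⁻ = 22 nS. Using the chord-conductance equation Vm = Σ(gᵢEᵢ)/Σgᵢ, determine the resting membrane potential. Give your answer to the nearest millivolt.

-52 mV

Σ gᵢEᵢ = 16·(-80.7) + 22·(-31.9) = -1993.00
Σ gᵢ = 16 + 22 = 38
Vm = -1993.00 / 38 = -52.45 mV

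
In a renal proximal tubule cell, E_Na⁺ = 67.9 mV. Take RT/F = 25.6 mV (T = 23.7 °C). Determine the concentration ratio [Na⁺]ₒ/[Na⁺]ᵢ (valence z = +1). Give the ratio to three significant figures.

ln([out]/[in]) = E·z/(25.6) = 67.9 × 1 / 25.6 = 2.6523
[out]/[in] = e^(2.6523) = 14.19

14.2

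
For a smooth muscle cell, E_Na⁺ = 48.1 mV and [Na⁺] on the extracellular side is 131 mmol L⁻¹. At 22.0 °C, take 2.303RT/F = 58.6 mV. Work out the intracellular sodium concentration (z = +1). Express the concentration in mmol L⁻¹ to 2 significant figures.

Nernst: E = (58.6/1) · log₁₀([out]/[in]), so log₁₀([out]/[in]) = 48.1 × 1 / 58.6 = 0.8208.
[out]/[in] = 10^(0.8208) = 6.619.
[in] = 131 / 6.619 = 19.79 mmol L⁻¹.

20 mmol L⁻¹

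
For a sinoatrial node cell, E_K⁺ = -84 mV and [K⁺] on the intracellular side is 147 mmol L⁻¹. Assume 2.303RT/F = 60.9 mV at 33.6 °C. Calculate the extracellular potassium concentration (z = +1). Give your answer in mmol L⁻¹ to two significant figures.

6.1 mmol L⁻¹

Nernst: E = (60.9/1) · log₁₀([out]/[in]), so log₁₀([out]/[in]) = -84.0 × 1 / 60.9 = -1.3793.
[out]/[in] = 10^(-1.3793) = 0.04175.
[out] = 0.04175 × 147 = 6.138 mmol L⁻¹.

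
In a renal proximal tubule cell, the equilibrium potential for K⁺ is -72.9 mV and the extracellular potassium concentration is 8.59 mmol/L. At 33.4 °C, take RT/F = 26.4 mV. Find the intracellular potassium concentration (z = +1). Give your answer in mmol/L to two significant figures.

Nernst: E = (26.4/1) · ln([out]/[in]), so ln([out]/[in]) = -72.9 × 1 / 26.4 = -2.7614.
[out]/[in] = e^(-2.7614) = 0.06321.
[in] = 8.59 / 0.06321 = 135.9 mmol/L.

140 mmol/L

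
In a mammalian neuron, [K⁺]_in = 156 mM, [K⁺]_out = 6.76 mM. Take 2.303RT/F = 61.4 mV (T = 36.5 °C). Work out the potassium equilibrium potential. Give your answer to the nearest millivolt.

E = (61.4/z) · log₁₀([K⁺]_out/[K⁺]_in) with z = +1.
= (61.4/1) · log₁₀(6.76/156) = 61.40 · log₁₀(0.04333)
= 61.40 · (-1.3632) = -83.70 mV

-84 mV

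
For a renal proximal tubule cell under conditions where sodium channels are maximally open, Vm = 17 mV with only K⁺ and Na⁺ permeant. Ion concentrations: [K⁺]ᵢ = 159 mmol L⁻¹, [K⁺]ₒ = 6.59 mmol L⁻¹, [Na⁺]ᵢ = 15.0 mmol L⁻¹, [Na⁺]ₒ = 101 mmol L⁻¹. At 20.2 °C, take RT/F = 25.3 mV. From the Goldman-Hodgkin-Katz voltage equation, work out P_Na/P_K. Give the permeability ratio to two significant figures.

4.3

Let α = P_Na/P_K. GHK: Vm = 25.3·ln[(Kₒ + α·Naₒ)/(Kᵢ + α·Naᵢ)].
e^(Vm/25.3) = e^(17.0/25.3) = 1.958
So 1.958·(Kᵢ + α·Naᵢ) = Kₒ + α·Naₒ → α = (1.958·159.0 − 6.59) / (101.0 − 1.958·15.0)
α = (311.3 − 6.59) / (101.0 − 29.37) = 304.7/71.63 = 4.254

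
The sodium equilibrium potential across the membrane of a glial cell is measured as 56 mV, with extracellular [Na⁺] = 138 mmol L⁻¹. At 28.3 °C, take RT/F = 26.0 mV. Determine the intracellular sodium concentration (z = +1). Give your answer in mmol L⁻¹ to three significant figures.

Nernst: E = (26.0/1) · ln([out]/[in]), so ln([out]/[in]) = 56.0 × 1 / 26.0 = 2.1538.
[out]/[in] = e^(2.1538) = 8.618.
[in] = 138 / 8.618 = 16.01 mmol L⁻¹.

16.0 mmol L⁻¹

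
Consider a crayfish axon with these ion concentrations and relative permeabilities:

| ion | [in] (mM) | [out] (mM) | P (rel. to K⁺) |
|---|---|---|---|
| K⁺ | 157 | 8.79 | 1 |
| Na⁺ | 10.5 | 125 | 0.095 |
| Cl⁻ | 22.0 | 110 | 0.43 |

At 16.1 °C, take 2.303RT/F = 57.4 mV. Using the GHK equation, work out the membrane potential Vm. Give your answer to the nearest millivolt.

-48 mV

Vm = 57.4 · log₁₀[(Σ P·[cation]ₒ + Σ P·[anion]ᵢ) / (Σ P·[cation]ᵢ + Σ P·[anion]ₒ)]
Numerator = 1×8.79 + 0.095×125 + 0.43×22.0 = 30.12
Denominator = 1×157 + 0.095×10.5 + 0.43×110 = 205.3
Vm = 57.4 · log₁₀(0.14674) = 57.4 × (-0.8335) = -47.84 mV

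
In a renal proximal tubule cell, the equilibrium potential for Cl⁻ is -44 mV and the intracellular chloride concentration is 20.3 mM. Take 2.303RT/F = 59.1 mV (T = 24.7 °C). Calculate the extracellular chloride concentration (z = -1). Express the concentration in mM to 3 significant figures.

Nernst: E = (59.1/-1) · log₁₀([out]/[in]), so log₁₀([out]/[in]) = -44.0 × -1 / 59.1 = 0.7445.
[out]/[in] = 10^(0.7445) = 5.553.
[out] = 5.553 × 20.3 = 112.7 mM.

113 mM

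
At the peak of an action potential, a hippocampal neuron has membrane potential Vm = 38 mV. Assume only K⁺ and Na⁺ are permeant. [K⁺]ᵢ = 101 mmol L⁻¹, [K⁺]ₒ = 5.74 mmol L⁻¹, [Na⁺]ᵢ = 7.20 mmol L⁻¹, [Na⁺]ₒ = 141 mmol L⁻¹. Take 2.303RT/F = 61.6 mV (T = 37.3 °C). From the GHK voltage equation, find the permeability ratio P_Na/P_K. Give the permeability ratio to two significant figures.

Let α = P_Na/P_K. GHK: Vm = 61.6·log₁₀[(Kₒ + α·Naₒ)/(Kᵢ + α·Naᵢ)].
10^(Vm/61.6) = 10^(38.0/61.6) = 4.1389
So 4.1389·(Kᵢ + α·Naᵢ) = Kₒ + α·Naₒ → α = (4.1389·101.0 − 5.74) / (141.0 − 4.1389·7.2)
α = (418 − 5.74) / (141.0 − 29.8) = 412.3/111.2 = 3.708

3.7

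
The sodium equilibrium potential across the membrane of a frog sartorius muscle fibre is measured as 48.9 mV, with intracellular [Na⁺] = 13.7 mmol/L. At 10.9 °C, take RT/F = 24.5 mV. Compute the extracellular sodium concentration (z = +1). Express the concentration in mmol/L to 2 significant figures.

100 mmol/L

Nernst: E = (24.5/1) · ln([out]/[in]), so ln([out]/[in]) = 48.9 × 1 / 24.5 = 1.9959.
[out]/[in] = e^(1.9959) = 7.359.
[out] = 7.359 × 13.7 = 100.8 mmol/L.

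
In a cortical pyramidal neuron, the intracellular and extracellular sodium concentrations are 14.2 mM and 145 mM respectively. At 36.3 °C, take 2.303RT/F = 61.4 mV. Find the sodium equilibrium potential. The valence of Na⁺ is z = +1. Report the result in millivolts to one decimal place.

E = (61.4/z) · log₁₀([Na⁺]_out/[Na⁺]_in) with z = +1.
= (61.4/1) · log₁₀(145/14.2) = 61.40 · log₁₀(10.21)
= 61.40 · (1.0091) = 61.96 mV

62.0 mV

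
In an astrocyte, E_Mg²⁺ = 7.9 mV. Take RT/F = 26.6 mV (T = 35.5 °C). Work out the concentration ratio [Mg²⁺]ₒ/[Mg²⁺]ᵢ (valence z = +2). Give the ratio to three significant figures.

1.81

ln([out]/[in]) = E·z/(26.6) = 7.9 × 2 / 26.6 = 0.5940
[out]/[in] = e^(0.5940) = 1.811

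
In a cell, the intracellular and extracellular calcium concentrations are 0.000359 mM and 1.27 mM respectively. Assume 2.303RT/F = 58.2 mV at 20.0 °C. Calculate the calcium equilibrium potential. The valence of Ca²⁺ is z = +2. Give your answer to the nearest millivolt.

E = (58.2/z) · log₁₀([Ca²⁺]_out/[Ca²⁺]_in) with z = +2.
= (58.2/2) · log₁₀(1.27/0.000359) = 29.10 · log₁₀(3538)
= 29.10 · (3.5487) = 103.27 mV

103 mV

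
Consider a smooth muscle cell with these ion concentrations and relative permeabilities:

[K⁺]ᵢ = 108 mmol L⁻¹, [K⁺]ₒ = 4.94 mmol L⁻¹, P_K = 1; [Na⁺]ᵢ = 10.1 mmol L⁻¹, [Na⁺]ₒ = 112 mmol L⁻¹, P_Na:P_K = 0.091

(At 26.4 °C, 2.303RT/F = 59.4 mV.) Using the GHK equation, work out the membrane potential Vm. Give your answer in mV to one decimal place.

-50.9 mV

Vm = 59.4 · log₁₀[(Σ P·[cation]ₒ + Σ P·[anion]ᵢ) / (Σ P·[cation]ᵢ + Σ P·[anion]ₒ)]
Numerator = 1×4.94 + 0.091×112 = 15.13
Denominator = 1×108 + 0.091×10.1 = 108.9
Vm = 59.4 · log₁₀(0.13893) = 59.4 × (-0.8572) = -50.92 mV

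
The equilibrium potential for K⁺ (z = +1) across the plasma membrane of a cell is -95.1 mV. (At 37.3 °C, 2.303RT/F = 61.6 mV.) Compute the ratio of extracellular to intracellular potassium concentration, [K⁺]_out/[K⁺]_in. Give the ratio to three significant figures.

log₁₀([out]/[in]) = E·z/(61.6) = -95.1 × 1 / 61.6 = -1.5438
[out]/[in] = 10^(-1.5438) = 0.02859

0.0286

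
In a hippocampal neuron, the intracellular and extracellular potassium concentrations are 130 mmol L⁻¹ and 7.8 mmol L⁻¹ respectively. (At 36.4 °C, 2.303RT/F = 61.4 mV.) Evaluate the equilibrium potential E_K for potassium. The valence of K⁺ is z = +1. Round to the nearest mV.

E = (61.4/z) · log₁₀([K⁺]_out/[K⁺]_in) with z = +1.
= (61.4/1) · log₁₀(7.8/130) = 61.40 · log₁₀(0.06)
= 61.40 · (-1.2218) = -75.02 mV

-75 mV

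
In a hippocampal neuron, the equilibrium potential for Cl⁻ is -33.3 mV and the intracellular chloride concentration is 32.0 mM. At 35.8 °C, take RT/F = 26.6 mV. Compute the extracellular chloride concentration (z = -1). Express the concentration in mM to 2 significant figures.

110 mM

Nernst: E = (26.6/-1) · ln([out]/[in]), so ln([out]/[in]) = -33.3 × -1 / 26.6 = 1.2519.
[out]/[in] = e^(1.2519) = 3.497.
[out] = 3.497 × 32.0 = 111.9 mM.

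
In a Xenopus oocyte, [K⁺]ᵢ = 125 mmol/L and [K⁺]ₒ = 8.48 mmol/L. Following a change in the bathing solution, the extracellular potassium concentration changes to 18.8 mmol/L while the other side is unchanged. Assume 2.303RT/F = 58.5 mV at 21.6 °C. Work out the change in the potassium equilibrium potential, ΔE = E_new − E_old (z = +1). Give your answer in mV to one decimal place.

E_old = (58.5/1)·log₁₀(8.48/125) = -68.36 mV
E_new = (58.5/1)·log₁₀(18.8/125) = -48.13 mV
ΔE = -48.13 − (-68.36) = 20.23 mV

20.2 mV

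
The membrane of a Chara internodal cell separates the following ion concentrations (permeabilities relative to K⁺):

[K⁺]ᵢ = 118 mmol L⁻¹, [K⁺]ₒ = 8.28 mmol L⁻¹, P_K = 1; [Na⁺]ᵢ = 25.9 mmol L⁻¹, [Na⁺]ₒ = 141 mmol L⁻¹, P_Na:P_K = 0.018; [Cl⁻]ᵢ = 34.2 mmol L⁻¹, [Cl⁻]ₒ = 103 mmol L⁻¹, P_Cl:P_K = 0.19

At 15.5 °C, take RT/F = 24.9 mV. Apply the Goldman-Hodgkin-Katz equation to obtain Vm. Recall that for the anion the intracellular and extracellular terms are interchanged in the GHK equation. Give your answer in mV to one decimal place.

-51.7 mV

Vm = 24.9 · ln[(Σ P·[cation]ₒ + Σ P·[anion]ᵢ) / (Σ P·[cation]ᵢ + Σ P·[anion]ₒ)]
Numerator = 1×8.28 + 0.018×141 + 0.19×34.2 = 17.32
Denominator = 1×118 + 0.018×25.9 + 0.19×103 = 138
Vm = 24.9 · ln(0.12545) = 24.9 × (-2.0759) = -51.69 mV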